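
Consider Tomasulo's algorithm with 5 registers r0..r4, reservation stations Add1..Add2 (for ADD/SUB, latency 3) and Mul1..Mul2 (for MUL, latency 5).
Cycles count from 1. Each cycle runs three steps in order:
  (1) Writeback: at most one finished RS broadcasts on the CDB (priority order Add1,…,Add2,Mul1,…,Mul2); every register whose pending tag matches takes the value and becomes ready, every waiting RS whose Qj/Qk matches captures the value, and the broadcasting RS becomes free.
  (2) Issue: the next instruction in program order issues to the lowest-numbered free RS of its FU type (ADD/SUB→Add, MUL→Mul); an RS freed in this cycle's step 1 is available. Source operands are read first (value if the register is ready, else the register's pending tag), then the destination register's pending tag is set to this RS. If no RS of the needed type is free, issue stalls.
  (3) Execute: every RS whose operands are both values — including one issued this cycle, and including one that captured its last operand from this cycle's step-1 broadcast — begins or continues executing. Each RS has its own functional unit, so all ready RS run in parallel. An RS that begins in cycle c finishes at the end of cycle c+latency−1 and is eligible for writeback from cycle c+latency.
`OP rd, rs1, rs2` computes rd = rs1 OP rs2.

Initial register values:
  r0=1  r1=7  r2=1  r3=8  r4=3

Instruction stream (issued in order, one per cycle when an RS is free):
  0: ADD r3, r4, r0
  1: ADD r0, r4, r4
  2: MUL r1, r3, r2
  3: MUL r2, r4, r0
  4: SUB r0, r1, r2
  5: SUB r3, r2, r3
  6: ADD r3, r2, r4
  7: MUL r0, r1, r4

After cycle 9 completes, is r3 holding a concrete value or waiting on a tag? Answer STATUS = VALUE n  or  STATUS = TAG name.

STATUS = TAG Add2

  c1: issue ADD r3<-Add1  regs: r0:1,r1:7,r2:1,r3:Add1,r4:3
  c2: issue ADD r0<-Add2  regs: r0:Add2,r1:7,r2:1,r3:Add1,r4:3
  c3: issue MUL r1<-Mul1  regs: r0:Add2,r1:Mul1,r2:1,r3:Add1,r4:3
  c4: CDB Add1=4; issue MUL r2<-Mul2  regs: r0:Add2,r1:Mul1,r2:Mul2,r3:4,r4:3
  c5: CDB Add2=6; issue SUB r0<-Add1  regs: r0:Add1,r1:Mul1,r2:Mul2,r3:4,r4:3
  c6: issue SUB r3<-Add2  regs: r0:Add1,r1:Mul1,r2:Mul2,r3:Add2,r4:3
  c7: stall  regs: r0:Add1,r1:Mul1,r2:Mul2,r3:Add2,r4:3
  c8: stall  regs: r0:Add1,r1:Mul1,r2:Mul2,r3:Add2,r4:3
  c9: CDB Mul1=4; stall  regs: r0:Add1,r1:4,r2:Mul2,r3:Add2,r4:3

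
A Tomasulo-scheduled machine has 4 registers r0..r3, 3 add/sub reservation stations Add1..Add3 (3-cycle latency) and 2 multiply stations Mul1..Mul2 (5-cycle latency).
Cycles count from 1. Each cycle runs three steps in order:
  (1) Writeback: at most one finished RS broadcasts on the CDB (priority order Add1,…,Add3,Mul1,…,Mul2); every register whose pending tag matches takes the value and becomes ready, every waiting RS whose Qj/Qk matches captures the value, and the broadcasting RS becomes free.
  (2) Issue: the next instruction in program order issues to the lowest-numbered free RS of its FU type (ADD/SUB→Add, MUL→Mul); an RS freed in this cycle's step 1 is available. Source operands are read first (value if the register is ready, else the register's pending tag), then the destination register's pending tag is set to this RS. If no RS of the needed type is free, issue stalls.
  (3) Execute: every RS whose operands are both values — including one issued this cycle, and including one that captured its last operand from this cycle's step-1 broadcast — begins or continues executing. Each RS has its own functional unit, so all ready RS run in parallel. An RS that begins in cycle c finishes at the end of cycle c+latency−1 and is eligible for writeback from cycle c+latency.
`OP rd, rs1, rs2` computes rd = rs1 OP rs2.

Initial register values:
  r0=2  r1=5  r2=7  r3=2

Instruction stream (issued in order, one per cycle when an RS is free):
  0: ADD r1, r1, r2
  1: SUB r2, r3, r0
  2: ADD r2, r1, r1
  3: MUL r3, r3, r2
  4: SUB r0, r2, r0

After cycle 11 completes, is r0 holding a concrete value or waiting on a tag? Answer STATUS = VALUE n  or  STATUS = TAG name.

c1: issue ADD r1<-Add1 | r0:2,r1:Add1,r2:7,r3:2
c2: issue SUB r2<-Add2 | r0:2,r1:Add1,r2:Add2,r3:2
c3: issue ADD r2<-Add3 | r0:2,r1:Add1,r2:Add3,r3:2
c4: CDB Add1=12; issue MUL r3<-Mul1 | r0:2,r1:12,r2:Add3,r3:Mul1
c5: CDB Add2=0; issue SUB r0<-Add1 | r0:Add1,r1:12,r2:Add3,r3:Mul1
c6: - | r0:Add1,r1:12,r2:Add3,r3:Mul1
c7: CDB Add3=24 | r0:Add1,r1:12,r2:24,r3:Mul1
c8: - | r0:Add1,r1:12,r2:24,r3:Mul1
c9: - | r0:Add1,r1:12,r2:24,r3:Mul1
c10: CDB Add1=22 | r0:22,r1:12,r2:24,r3:Mul1
c11: - | r0:22,r1:12,r2:24,r3:Mul1

STATUS = VALUE 22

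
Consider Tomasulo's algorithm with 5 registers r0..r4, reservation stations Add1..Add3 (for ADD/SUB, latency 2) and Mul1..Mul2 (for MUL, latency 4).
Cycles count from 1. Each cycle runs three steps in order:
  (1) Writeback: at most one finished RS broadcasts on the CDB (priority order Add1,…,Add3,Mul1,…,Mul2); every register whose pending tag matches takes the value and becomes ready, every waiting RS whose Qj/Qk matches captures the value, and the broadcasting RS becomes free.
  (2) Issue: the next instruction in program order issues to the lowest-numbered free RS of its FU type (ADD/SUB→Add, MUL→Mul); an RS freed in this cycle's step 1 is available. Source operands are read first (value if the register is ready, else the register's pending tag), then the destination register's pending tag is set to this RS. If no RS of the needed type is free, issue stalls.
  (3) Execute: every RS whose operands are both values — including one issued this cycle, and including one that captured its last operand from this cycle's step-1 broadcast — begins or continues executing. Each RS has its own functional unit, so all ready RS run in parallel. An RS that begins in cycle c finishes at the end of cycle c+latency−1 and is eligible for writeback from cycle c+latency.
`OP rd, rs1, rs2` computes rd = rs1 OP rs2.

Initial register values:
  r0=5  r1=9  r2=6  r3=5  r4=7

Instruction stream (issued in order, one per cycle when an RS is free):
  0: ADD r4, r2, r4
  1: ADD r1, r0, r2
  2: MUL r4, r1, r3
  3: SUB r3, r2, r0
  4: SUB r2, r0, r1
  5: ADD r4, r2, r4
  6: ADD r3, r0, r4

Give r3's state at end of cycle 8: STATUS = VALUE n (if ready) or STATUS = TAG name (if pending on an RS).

STATUS = TAG Add2

  c1: issue ADD r4<-Add1  regs: r0:5,r1:9,r2:6,r3:5,r4:Add1
  c2: issue ADD r1<-Add2  regs: r0:5,r1:Add2,r2:6,r3:5,r4:Add1
  c3: CDB Add1=13; issue MUL r4<-Mul1  regs: r0:5,r1:Add2,r2:6,r3:5,r4:Mul1
  c4: CDB Add2=11; issue SUB r3<-Add1  regs: r0:5,r1:11,r2:6,r3:Add1,r4:Mul1
  c5: issue SUB r2<-Add2  regs: r0:5,r1:11,r2:Add2,r3:Add1,r4:Mul1
  c6: CDB Add1=1; issue ADD r4<-Add1  regs: r0:5,r1:11,r2:Add2,r3:1,r4:Add1
  c7: CDB Add2=-6; issue ADD r3<-Add2  regs: r0:5,r1:11,r2:-6,r3:Add2,r4:Add1
  c8: CDB Mul1=55  regs: r0:5,r1:11,r2:-6,r3:Add2,r4:Add1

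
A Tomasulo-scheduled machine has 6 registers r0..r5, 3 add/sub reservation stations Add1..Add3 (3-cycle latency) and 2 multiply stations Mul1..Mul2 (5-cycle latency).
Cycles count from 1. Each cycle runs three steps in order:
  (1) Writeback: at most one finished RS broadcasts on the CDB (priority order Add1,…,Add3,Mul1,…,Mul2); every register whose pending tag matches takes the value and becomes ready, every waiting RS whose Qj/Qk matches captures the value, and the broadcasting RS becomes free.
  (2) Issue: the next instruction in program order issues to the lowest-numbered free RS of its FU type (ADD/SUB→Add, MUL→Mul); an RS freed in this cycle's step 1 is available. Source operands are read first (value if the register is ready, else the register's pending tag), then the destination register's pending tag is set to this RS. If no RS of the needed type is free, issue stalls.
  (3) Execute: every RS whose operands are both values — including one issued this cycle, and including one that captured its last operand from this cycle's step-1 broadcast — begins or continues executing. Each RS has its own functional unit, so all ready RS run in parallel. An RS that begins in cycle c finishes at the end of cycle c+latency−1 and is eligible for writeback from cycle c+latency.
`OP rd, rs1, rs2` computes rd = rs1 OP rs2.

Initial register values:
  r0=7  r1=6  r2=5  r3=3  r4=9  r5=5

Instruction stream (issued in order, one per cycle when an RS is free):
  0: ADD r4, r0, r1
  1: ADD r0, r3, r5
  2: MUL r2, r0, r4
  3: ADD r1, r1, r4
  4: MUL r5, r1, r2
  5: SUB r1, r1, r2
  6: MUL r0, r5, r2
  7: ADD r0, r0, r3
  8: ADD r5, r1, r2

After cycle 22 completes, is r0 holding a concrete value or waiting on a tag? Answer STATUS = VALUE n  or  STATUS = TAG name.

cycle 1: issue ADD r4<-Add1 // r0:7,r1:6,r2:5,r3:3,r4:Add1,r5:5
cycle 2: issue ADD r0<-Add2 // r0:Add2,r1:6,r2:5,r3:3,r4:Add1,r5:5
cycle 3: issue MUL r2<-Mul1 // r0:Add2,r1:6,r2:Mul1,r3:3,r4:Add1,r5:5
cycle 4: CDB Add1=13; issue ADD r1<-Add1 // r0:Add2,r1:Add1,r2:Mul1,r3:3,r4:13,r5:5
cycle 5: CDB Add2=8; issue MUL r5<-Mul2 // r0:8,r1:Add1,r2:Mul1,r3:3,r4:13,r5:Mul2
cycle 6: issue SUB r1<-Add2 // r0:8,r1:Add2,r2:Mul1,r3:3,r4:13,r5:Mul2
cycle 7: CDB Add1=19; stall // r0:8,r1:Add2,r2:Mul1,r3:3,r4:13,r5:Mul2
cycle 8: stall // r0:8,r1:Add2,r2:Mul1,r3:3,r4:13,r5:Mul2
cycle 9: stall // r0:8,r1:Add2,r2:Mul1,r3:3,r4:13,r5:Mul2
cycle 10: CDB Mul1=104; issue MUL r0<-Mul1 // r0:Mul1,r1:Add2,r2:104,r3:3,r4:13,r5:Mul2
cycle 11: issue ADD r0<-Add1 // r0:Add1,r1:Add2,r2:104,r3:3,r4:13,r5:Mul2
cycle 12: issue ADD r5<-Add3 // r0:Add1,r1:Add2,r2:104,r3:3,r4:13,r5:Add3
cycle 13: CDB Add2=-85 // r0:Add1,r1:-85,r2:104,r3:3,r4:13,r5:Add3
cycle 14: - // r0:Add1,r1:-85,r2:104,r3:3,r4:13,r5:Add3
cycle 15: CDB Mul2=1976 // r0:Add1,r1:-85,r2:104,r3:3,r4:13,r5:Add3
cycle 16: CDB Add3=19 // r0:Add1,r1:-85,r2:104,r3:3,r4:13,r5:19
cycle 17: - // r0:Add1,r1:-85,r2:104,r3:3,r4:13,r5:19
cycle 18: - // r0:Add1,r1:-85,r2:104,r3:3,r4:13,r5:19
cycle 19: - // r0:Add1,r1:-85,r2:104,r3:3,r4:13,r5:19
cycle 20: CDB Mul1=205504 // r0:Add1,r1:-85,r2:104,r3:3,r4:13,r5:19
cycle 21: - // r0:Add1,r1:-85,r2:104,r3:3,r4:13,r5:19
cycle 22: - // r0:Add1,r1:-85,r2:104,r3:3,r4:13,r5:19

STATUS = TAG Add1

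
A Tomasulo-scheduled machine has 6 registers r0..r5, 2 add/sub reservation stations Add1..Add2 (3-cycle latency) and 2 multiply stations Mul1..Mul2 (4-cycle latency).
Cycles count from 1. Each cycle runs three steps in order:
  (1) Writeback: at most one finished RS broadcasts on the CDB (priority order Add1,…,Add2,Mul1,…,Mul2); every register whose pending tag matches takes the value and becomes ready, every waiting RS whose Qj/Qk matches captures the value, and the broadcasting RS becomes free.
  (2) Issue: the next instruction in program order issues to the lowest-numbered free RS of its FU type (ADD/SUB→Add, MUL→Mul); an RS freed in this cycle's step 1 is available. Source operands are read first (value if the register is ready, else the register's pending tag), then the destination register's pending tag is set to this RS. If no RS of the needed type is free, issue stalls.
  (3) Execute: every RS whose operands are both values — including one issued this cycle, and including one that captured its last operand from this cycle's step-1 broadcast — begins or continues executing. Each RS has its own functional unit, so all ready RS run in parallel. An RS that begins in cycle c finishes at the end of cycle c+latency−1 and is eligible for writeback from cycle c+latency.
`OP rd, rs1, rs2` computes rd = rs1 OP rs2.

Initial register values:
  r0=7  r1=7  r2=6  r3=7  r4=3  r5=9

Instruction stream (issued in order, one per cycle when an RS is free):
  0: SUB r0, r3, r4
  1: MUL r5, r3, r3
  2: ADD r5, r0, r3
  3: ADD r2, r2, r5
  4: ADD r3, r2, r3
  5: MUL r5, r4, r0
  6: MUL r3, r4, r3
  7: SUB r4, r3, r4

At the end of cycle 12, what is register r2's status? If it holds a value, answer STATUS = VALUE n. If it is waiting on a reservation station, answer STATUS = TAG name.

c1: issue SUB r0<-Add1 | r0:Add1,r1:7,r2:6,r3:7,r4:3,r5:9
c2: issue MUL r5<-Mul1 | r0:Add1,r1:7,r2:6,r3:7,r4:3,r5:Mul1
c3: issue ADD r5<-Add2 | r0:Add1,r1:7,r2:6,r3:7,r4:3,r5:Add2
c4: CDB Add1=4; issue ADD r2<-Add1 | r0:4,r1:7,r2:Add1,r3:7,r4:3,r5:Add2
c5: stall | r0:4,r1:7,r2:Add1,r3:7,r4:3,r5:Add2
c6: CDB Mul1=49; stall | r0:4,r1:7,r2:Add1,r3:7,r4:3,r5:Add2
c7: CDB Add2=11; issue ADD r3<-Add2 | r0:4,r1:7,r2:Add1,r3:Add2,r4:3,r5:11
c8: issue MUL r5<-Mul1 | r0:4,r1:7,r2:Add1,r3:Add2,r4:3,r5:Mul1
c9: issue MUL r3<-Mul2 | r0:4,r1:7,r2:Add1,r3:Mul2,r4:3,r5:Mul1
c10: CDB Add1=17; issue SUB r4<-Add1 | r0:4,r1:7,r2:17,r3:Mul2,r4:Add1,r5:Mul1
c11: - | r0:4,r1:7,r2:17,r3:Mul2,r4:Add1,r5:Mul1
c12: CDB Mul1=12 | r0:4,r1:7,r2:17,r3:Mul2,r4:Add1,r5:12

STATUS = VALUE 17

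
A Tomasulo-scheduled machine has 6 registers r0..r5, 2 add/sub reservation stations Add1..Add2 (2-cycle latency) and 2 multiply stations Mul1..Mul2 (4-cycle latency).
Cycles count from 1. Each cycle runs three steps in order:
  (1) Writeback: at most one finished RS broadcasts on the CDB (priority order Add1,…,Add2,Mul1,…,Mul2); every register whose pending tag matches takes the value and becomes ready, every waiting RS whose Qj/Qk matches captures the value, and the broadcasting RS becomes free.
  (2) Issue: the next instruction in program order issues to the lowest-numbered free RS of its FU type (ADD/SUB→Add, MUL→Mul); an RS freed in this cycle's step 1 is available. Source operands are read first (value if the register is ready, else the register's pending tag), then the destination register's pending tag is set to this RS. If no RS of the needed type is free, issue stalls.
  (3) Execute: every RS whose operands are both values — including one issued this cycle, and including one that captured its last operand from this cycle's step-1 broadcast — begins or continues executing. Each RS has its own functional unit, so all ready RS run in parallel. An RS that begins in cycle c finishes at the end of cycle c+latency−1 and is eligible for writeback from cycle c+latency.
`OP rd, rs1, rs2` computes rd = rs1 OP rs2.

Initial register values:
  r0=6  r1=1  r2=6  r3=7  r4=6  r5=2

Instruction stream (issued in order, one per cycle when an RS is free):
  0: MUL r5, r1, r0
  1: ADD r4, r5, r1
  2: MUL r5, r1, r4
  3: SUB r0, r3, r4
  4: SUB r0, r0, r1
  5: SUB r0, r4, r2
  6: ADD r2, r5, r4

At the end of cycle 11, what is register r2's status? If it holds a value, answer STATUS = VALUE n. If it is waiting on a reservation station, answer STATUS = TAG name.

STATUS = TAG Add1

c1: issue MUL r5<-Mul1 | r0:6,r1:1,r2:6,r3:7,r4:6,r5:Mul1
c2: issue ADD r4<-Add1 | r0:6,r1:1,r2:6,r3:7,r4:Add1,r5:Mul1
c3: issue MUL r5<-Mul2 | r0:6,r1:1,r2:6,r3:7,r4:Add1,r5:Mul2
c4: issue SUB r0<-Add2 | r0:Add2,r1:1,r2:6,r3:7,r4:Add1,r5:Mul2
c5: CDB Mul1=6; stall | r0:Add2,r1:1,r2:6,r3:7,r4:Add1,r5:Mul2
c6: stall | r0:Add2,r1:1,r2:6,r3:7,r4:Add1,r5:Mul2
c7: CDB Add1=7; issue SUB r0<-Add1 | r0:Add1,r1:1,r2:6,r3:7,r4:7,r5:Mul2
c8: stall | r0:Add1,r1:1,r2:6,r3:7,r4:7,r5:Mul2
c9: CDB Add2=0; issue SUB r0<-Add2 | r0:Add2,r1:1,r2:6,r3:7,r4:7,r5:Mul2
c10: stall | r0:Add2,r1:1,r2:6,r3:7,r4:7,r5:Mul2
c11: CDB Add1=-1; issue ADD r2<-Add1 | r0:Add2,r1:1,r2:Add1,r3:7,r4:7,r5:Mul2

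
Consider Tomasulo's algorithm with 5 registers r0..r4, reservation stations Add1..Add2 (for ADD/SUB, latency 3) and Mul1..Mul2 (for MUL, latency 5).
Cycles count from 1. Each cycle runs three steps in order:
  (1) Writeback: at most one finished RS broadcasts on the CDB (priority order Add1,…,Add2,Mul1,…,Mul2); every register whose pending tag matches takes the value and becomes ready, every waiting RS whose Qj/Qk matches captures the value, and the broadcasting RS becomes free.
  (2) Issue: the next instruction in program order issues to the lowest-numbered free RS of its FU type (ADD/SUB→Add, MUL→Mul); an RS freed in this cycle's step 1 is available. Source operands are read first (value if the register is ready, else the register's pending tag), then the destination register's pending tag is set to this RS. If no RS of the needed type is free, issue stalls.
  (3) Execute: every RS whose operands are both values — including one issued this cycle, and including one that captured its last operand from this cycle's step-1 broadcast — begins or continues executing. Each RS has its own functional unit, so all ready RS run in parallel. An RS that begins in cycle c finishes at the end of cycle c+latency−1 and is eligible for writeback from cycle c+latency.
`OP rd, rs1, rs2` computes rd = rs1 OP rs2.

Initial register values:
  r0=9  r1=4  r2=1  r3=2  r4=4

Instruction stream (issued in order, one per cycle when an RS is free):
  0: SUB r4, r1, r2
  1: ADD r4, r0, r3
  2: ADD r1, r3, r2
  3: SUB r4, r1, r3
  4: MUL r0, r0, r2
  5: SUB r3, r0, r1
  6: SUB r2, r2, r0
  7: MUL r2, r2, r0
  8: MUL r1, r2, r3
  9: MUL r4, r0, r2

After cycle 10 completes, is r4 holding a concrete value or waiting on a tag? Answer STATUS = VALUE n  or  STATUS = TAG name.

  c1: issue SUB r4<-Add1  regs: r0:9,r1:4,r2:1,r3:2,r4:Add1
  c2: issue ADD r4<-Add2  regs: r0:9,r1:4,r2:1,r3:2,r4:Add2
  c3: stall  regs: r0:9,r1:4,r2:1,r3:2,r4:Add2
  c4: CDB Add1=3; issue ADD r1<-Add1  regs: r0:9,r1:Add1,r2:1,r3:2,r4:Add2
  c5: CDB Add2=11; issue SUB r4<-Add2  regs: r0:9,r1:Add1,r2:1,r3:2,r4:Add2
  c6: issue MUL r0<-Mul1  regs: r0:Mul1,r1:Add1,r2:1,r3:2,r4:Add2
  c7: CDB Add1=3; issue SUB r3<-Add1  regs: r0:Mul1,r1:3,r2:1,r3:Add1,r4:Add2
  c8: stall  regs: r0:Mul1,r1:3,r2:1,r3:Add1,r4:Add2
  c9: stall  regs: r0:Mul1,r1:3,r2:1,r3:Add1,r4:Add2
  c10: CDB Add2=1; issue SUB r2<-Add2  regs: r0:Mul1,r1:3,r2:Add2,r3:Add1,r4:1

STATUS = VALUE 1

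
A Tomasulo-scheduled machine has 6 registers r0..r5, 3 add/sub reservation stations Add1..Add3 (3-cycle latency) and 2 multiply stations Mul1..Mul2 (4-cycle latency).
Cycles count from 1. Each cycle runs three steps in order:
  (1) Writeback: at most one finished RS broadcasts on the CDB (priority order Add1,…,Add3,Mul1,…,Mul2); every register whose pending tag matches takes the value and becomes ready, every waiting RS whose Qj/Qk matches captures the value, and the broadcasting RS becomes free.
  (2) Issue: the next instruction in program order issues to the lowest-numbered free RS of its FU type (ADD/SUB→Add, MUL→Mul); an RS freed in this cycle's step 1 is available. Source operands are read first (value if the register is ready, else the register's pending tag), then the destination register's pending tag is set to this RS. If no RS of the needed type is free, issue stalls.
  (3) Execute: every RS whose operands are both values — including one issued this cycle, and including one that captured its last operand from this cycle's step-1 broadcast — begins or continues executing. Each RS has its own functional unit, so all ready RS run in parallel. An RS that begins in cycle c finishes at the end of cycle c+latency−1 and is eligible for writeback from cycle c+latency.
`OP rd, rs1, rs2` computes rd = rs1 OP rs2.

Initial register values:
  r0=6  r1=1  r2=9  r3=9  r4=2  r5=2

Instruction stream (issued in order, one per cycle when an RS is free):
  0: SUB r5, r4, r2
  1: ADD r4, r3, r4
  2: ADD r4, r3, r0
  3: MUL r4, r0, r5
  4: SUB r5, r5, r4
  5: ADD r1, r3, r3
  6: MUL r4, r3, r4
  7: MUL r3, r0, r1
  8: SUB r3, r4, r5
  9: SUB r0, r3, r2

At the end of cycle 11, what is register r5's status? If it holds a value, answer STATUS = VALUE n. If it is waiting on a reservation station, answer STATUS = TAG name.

  c1: issue SUB r5<-Add1  regs: r0:6,r1:1,r2:9,r3:9,r4:2,r5:Add1
  c2: issue ADD r4<-Add2  regs: r0:6,r1:1,r2:9,r3:9,r4:Add2,r5:Add1
  c3: issue ADD r4<-Add3  regs: r0:6,r1:1,r2:9,r3:9,r4:Add3,r5:Add1
  c4: CDB Add1=-7; issue MUL r4<-Mul1  regs: r0:6,r1:1,r2:9,r3:9,r4:Mul1,r5:-7
  c5: CDB Add2=11; issue SUB r5<-Add1  regs: r0:6,r1:1,r2:9,r3:9,r4:Mul1,r5:Add1
  c6: CDB Add3=15; issue ADD r1<-Add2  regs: r0:6,r1:Add2,r2:9,r3:9,r4:Mul1,r5:Add1
  c7: issue MUL r4<-Mul2  regs: r0:6,r1:Add2,r2:9,r3:9,r4:Mul2,r5:Add1
  c8: CDB Mul1=-42; issue MUL r3<-Mul1  regs: r0:6,r1:Add2,r2:9,r3:Mul1,r4:Mul2,r5:Add1
  c9: CDB Add2=18; issue SUB r3<-Add2  regs: r0:6,r1:18,r2:9,r3:Add2,r4:Mul2,r5:Add1
  c10: issue SUB r0<-Add3  regs: r0:Add3,r1:18,r2:9,r3:Add2,r4:Mul2,r5:Add1
  c11: CDB Add1=35  regs: r0:Add3,r1:18,r2:9,r3:Add2,r4:Mul2,r5:35

STATUS = VALUE 35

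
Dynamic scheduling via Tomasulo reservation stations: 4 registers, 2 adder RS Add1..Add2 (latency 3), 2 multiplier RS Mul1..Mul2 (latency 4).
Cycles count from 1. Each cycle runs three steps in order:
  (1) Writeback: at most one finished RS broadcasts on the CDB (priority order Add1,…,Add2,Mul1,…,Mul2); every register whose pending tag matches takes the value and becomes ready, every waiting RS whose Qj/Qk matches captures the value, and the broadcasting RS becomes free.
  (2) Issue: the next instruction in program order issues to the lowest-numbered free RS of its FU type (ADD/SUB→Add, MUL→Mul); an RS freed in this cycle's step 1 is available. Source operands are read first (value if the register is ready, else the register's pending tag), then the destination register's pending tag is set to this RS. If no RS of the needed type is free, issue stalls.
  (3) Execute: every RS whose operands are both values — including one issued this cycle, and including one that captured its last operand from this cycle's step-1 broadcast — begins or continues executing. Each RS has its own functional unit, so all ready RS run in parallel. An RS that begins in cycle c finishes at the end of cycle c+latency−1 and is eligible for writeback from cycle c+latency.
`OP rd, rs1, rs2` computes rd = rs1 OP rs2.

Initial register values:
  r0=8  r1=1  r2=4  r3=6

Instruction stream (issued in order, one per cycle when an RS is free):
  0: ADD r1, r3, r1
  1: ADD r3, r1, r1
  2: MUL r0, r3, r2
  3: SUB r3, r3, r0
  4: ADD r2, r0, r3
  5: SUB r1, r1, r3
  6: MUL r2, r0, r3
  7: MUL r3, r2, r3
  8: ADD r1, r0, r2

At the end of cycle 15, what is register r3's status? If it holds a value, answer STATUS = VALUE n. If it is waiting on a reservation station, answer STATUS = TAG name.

  c1: issue ADD r1<-Add1  regs: r0:8,r1:Add1,r2:4,r3:6
  c2: issue ADD r3<-Add2  regs: r0:8,r1:Add1,r2:4,r3:Add2
  c3: issue MUL r0<-Mul1  regs: r0:Mul1,r1:Add1,r2:4,r3:Add2
  c4: CDB Add1=7; issue SUB r3<-Add1  regs: r0:Mul1,r1:7,r2:4,r3:Add1
  c5: stall  regs: r0:Mul1,r1:7,r2:4,r3:Add1
  c6: stall  regs: r0:Mul1,r1:7,r2:4,r3:Add1
  c7: CDB Add2=14; issue ADD r2<-Add2  regs: r0:Mul1,r1:7,r2:Add2,r3:Add1
  c8: stall  regs: r0:Mul1,r1:7,r2:Add2,r3:Add1
  c9: stall  regs: r0:Mul1,r1:7,r2:Add2,r3:Add1
  c10: stall  regs: r0:Mul1,r1:7,r2:Add2,r3:Add1
  c11: CDB Mul1=56; stall  regs: r0:56,r1:7,r2:Add2,r3:Add1
  c12: stall  regs: r0:56,r1:7,r2:Add2,r3:Add1
  c13: stall  regs: r0:56,r1:7,r2:Add2,r3:Add1
  c14: CDB Add1=-42; issue SUB r1<-Add1  regs: r0:56,r1:Add1,r2:Add2,r3:-42
  c15: issue MUL r2<-Mul1  regs: r0:56,r1:Add1,r2:Mul1,r3:-42

STATUS = VALUE -42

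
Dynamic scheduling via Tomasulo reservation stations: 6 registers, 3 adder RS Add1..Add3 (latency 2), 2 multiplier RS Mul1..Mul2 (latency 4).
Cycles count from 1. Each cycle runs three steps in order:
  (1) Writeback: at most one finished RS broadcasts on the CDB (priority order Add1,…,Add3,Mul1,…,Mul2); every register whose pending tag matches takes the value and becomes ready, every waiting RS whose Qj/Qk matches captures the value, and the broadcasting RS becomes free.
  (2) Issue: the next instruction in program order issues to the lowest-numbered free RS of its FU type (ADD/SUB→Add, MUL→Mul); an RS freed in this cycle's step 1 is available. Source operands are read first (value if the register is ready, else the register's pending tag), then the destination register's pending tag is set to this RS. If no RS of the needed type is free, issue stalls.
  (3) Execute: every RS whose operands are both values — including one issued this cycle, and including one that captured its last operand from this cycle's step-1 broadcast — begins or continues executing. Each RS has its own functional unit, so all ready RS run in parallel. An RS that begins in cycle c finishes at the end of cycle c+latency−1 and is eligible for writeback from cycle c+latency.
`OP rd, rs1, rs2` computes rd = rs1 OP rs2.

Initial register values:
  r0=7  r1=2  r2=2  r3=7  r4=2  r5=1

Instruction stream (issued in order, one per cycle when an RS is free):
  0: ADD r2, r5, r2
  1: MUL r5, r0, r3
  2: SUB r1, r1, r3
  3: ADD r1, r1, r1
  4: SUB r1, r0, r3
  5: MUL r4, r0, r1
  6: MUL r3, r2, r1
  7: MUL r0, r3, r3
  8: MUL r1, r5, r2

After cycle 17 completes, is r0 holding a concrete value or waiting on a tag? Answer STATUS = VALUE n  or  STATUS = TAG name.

c1: issue ADD r2<-Add1 | r0:7,r1:2,r2:Add1,r3:7,r4:2,r5:1
c2: issue MUL r5<-Mul1 | r0:7,r1:2,r2:Add1,r3:7,r4:2,r5:Mul1
c3: CDB Add1=3; issue SUB r1<-Add1 | r0:7,r1:Add1,r2:3,r3:7,r4:2,r5:Mul1
c4: issue ADD r1<-Add2 | r0:7,r1:Add2,r2:3,r3:7,r4:2,r5:Mul1
c5: CDB Add1=-5; issue SUB r1<-Add1 | r0:7,r1:Add1,r2:3,r3:7,r4:2,r5:Mul1
c6: CDB Mul1=49; issue MUL r4<-Mul1 | r0:7,r1:Add1,r2:3,r3:7,r4:Mul1,r5:49
c7: CDB Add1=0; issue MUL r3<-Mul2 | r0:7,r1:0,r2:3,r3:Mul2,r4:Mul1,r5:49
c8: CDB Add2=-10; stall | r0:7,r1:0,r2:3,r3:Mul2,r4:Mul1,r5:49
c9: stall | r0:7,r1:0,r2:3,r3:Mul2,r4:Mul1,r5:49
c10: stall | r0:7,r1:0,r2:3,r3:Mul2,r4:Mul1,r5:49
c11: CDB Mul1=0; issue MUL r0<-Mul1 | r0:Mul1,r1:0,r2:3,r3:Mul2,r4:0,r5:49
c12: CDB Mul2=0; issue MUL r1<-Mul2 | r0:Mul1,r1:Mul2,r2:3,r3:0,r4:0,r5:49
c13: - | r0:Mul1,r1:Mul2,r2:3,r3:0,r4:0,r5:49
c14: - | r0:Mul1,r1:Mul2,r2:3,r3:0,r4:0,r5:49
c15: - | r0:Mul1,r1:Mul2,r2:3,r3:0,r4:0,r5:49
c16: CDB Mul1=0 | r0:0,r1:Mul2,r2:3,r3:0,r4:0,r5:49
c17: CDB Mul2=147 | r0:0,r1:147,r2:3,r3:0,r4:0,r5:49

STATUS = VALUE 0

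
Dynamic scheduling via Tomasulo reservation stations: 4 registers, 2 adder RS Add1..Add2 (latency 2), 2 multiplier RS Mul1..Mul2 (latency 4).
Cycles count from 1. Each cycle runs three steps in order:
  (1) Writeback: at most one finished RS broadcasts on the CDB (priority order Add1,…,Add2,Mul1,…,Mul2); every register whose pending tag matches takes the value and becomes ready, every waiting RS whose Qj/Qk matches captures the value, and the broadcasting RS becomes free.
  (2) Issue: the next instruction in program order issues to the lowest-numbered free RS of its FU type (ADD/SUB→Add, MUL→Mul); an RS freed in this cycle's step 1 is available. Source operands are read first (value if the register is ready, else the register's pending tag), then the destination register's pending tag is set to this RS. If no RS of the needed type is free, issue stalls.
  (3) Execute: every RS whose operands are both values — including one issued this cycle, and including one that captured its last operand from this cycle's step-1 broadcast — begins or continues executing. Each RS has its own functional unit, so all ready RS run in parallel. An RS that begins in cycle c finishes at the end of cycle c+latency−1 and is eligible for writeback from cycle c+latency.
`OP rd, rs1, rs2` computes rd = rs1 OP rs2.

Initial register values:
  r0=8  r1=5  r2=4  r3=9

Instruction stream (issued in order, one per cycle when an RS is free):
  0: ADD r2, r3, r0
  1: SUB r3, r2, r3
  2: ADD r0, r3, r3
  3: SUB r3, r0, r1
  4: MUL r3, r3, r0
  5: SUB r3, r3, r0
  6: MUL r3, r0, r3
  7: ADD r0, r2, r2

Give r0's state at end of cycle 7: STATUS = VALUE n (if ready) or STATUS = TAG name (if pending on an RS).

STATUS = VALUE 16

c1: issue ADD r2<-Add1 | r0:8,r1:5,r2:Add1,r3:9
c2: issue SUB r3<-Add2 | r0:8,r1:5,r2:Add1,r3:Add2
c3: CDB Add1=17; issue ADD r0<-Add1 | r0:Add1,r1:5,r2:17,r3:Add2
c4: stall | r0:Add1,r1:5,r2:17,r3:Add2
c5: CDB Add2=8; issue SUB r3<-Add2 | r0:Add1,r1:5,r2:17,r3:Add2
c6: issue MUL r3<-Mul1 | r0:Add1,r1:5,r2:17,r3:Mul1
c7: CDB Add1=16; issue SUB r3<-Add1 | r0:16,r1:5,r2:17,r3:Add1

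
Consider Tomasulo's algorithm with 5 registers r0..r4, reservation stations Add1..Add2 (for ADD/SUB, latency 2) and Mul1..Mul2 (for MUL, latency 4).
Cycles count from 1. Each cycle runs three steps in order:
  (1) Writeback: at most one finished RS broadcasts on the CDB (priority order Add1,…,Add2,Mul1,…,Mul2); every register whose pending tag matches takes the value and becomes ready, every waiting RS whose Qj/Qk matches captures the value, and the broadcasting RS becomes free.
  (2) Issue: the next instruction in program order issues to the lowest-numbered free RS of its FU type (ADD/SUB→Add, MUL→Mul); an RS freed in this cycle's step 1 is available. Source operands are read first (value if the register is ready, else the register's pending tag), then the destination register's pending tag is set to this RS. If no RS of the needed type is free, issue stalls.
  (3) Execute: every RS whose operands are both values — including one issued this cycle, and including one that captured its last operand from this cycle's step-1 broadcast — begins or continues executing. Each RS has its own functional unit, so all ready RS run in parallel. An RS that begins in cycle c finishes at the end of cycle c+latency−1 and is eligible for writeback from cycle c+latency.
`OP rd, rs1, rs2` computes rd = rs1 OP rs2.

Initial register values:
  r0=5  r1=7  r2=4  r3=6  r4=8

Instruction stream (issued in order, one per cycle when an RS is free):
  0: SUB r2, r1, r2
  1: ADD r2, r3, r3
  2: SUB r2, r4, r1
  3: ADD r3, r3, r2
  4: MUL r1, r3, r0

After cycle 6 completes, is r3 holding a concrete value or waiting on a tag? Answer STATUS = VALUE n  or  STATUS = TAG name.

c1: issue SUB r2<-Add1 | r0:5,r1:7,r2:Add1,r3:6,r4:8
c2: issue ADD r2<-Add2 | r0:5,r1:7,r2:Add2,r3:6,r4:8
c3: CDB Add1=3; issue SUB r2<-Add1 | r0:5,r1:7,r2:Add1,r3:6,r4:8
c4: CDB Add2=12; issue ADD r3<-Add2 | r0:5,r1:7,r2:Add1,r3:Add2,r4:8
c5: CDB Add1=1; issue MUL r1<-Mul1 | r0:5,r1:Mul1,r2:1,r3:Add2,r4:8
c6: - | r0:5,r1:Mul1,r2:1,r3:Add2,r4:8

STATUS = TAG Add2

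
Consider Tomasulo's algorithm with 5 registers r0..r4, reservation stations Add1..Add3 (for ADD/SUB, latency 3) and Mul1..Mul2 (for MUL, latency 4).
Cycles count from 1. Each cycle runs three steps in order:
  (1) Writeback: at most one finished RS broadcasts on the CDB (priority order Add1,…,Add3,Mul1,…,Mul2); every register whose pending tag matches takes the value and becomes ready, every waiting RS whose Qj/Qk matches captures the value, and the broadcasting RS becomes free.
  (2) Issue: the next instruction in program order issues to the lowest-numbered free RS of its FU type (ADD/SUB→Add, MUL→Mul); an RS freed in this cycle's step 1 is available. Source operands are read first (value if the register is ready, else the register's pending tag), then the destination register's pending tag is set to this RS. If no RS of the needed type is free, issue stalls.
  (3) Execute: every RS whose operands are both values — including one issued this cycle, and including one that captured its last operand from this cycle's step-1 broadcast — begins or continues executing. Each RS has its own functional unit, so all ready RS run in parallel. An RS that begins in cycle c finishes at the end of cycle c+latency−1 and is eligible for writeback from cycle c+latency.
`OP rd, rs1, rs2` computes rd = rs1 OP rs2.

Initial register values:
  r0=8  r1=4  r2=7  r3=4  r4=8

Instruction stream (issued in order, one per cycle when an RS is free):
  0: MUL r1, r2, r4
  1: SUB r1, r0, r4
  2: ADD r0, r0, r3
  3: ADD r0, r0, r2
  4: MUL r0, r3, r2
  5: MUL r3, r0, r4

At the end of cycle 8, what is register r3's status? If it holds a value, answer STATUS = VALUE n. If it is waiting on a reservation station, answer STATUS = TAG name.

cycle 1: issue MUL r1<-Mul1 // r0:8,r1:Mul1,r2:7,r3:4,r4:8
cycle 2: issue SUB r1<-Add1 // r0:8,r1:Add1,r2:7,r3:4,r4:8
cycle 3: issue ADD r0<-Add2 // r0:Add2,r1:Add1,r2:7,r3:4,r4:8
cycle 4: issue ADD r0<-Add3 // r0:Add3,r1:Add1,r2:7,r3:4,r4:8
cycle 5: CDB Add1=0; issue MUL r0<-Mul2 // r0:Mul2,r1:0,r2:7,r3:4,r4:8
cycle 6: CDB Add2=12; stall // r0:Mul2,r1:0,r2:7,r3:4,r4:8
cycle 7: CDB Mul1=56; issue MUL r3<-Mul1 // r0:Mul2,r1:0,r2:7,r3:Mul1,r4:8
cycle 8: - // r0:Mul2,r1:0,r2:7,r3:Mul1,r4:8

STATUS = TAG Mul1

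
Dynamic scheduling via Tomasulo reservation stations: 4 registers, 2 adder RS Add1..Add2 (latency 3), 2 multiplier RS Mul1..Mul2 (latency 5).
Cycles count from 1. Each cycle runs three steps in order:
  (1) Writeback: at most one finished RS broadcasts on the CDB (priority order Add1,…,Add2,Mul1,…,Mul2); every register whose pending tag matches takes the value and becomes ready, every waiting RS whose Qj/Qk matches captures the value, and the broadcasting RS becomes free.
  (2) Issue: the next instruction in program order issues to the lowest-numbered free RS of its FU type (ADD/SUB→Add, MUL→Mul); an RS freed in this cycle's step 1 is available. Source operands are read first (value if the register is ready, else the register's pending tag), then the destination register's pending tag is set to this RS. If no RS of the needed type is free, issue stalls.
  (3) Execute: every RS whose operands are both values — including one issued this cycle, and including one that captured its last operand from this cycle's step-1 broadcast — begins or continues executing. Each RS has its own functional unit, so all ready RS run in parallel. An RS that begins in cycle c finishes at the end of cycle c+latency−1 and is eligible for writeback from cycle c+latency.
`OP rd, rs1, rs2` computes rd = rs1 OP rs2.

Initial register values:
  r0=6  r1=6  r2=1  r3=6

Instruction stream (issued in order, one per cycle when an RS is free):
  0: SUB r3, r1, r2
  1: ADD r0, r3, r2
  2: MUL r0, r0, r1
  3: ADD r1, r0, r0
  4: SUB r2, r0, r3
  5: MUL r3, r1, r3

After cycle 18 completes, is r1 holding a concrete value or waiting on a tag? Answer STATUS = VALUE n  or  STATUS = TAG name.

STATUS = VALUE 72

  c1: issue SUB r3<-Add1  regs: r0:6,r1:6,r2:1,r3:Add1
  c2: issue ADD r0<-Add2  regs: r0:Add2,r1:6,r2:1,r3:Add1
  c3: issue MUL r0<-Mul1  regs: r0:Mul1,r1:6,r2:1,r3:Add1
  c4: CDB Add1=5; issue ADD r1<-Add1  regs: r0:Mul1,r1:Add1,r2:1,r3:5
  c5: stall  regs: r0:Mul1,r1:Add1,r2:1,r3:5
  c6: stall  regs: r0:Mul1,r1:Add1,r2:1,r3:5
  c7: CDB Add2=6; issue SUB r2<-Add2  regs: r0:Mul1,r1:Add1,r2:Add2,r3:5
  c8: issue MUL r3<-Mul2  regs: r0:Mul1,r1:Add1,r2:Add2,r3:Mul2
  c9: -  regs: r0:Mul1,r1:Add1,r2:Add2,r3:Mul2
  c10: -  regs: r0:Mul1,r1:Add1,r2:Add2,r3:Mul2
  c11: -  regs: r0:Mul1,r1:Add1,r2:Add2,r3:Mul2
  c12: CDB Mul1=36  regs: r0:36,r1:Add1,r2:Add2,r3:Mul2
  c13: -  regs: r0:36,r1:Add1,r2:Add2,r3:Mul2
  c14: -  regs: r0:36,r1:Add1,r2:Add2,r3:Mul2
  c15: CDB Add1=72  regs: r0:36,r1:72,r2:Add2,r3:Mul2
  c16: CDB Add2=31  regs: r0:36,r1:72,r2:31,r3:Mul2
  c17: -  regs: r0:36,r1:72,r2:31,r3:Mul2
  c18: -  regs: r0:36,r1:72,r2:31,r3:Mul2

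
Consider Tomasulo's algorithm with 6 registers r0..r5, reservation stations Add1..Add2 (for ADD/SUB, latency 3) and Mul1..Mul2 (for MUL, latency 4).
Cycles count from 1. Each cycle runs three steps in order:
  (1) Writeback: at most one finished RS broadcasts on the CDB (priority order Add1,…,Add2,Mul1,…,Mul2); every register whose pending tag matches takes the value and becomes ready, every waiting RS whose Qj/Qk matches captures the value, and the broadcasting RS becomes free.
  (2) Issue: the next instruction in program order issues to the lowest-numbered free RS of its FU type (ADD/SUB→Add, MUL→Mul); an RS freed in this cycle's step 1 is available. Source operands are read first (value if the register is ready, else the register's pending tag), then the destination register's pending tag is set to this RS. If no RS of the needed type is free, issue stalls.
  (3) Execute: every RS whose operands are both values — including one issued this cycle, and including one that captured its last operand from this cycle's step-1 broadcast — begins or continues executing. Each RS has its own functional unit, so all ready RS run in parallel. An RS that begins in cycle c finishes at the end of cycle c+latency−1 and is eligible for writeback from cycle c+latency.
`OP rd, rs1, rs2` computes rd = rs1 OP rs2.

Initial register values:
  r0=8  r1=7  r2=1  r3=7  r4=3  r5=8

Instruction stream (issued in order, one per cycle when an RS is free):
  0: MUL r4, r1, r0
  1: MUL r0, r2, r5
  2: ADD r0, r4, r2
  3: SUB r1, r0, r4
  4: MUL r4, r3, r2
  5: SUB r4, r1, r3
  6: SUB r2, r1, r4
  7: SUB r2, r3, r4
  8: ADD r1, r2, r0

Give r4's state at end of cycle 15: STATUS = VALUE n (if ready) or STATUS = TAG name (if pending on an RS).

  c1: issue MUL r4<-Mul1  regs: r0:8,r1:7,r2:1,r3:7,r4:Mul1,r5:8
  c2: issue MUL r0<-Mul2  regs: r0:Mul2,r1:7,r2:1,r3:7,r4:Mul1,r5:8
  c3: issue ADD r0<-Add1  regs: r0:Add1,r1:7,r2:1,r3:7,r4:Mul1,r5:8
  c4: issue SUB r1<-Add2  regs: r0:Add1,r1:Add2,r2:1,r3:7,r4:Mul1,r5:8
  c5: CDB Mul1=56; issue MUL r4<-Mul1  regs: r0:Add1,r1:Add2,r2:1,r3:7,r4:Mul1,r5:8
  c6: CDB Mul2=8; stall  regs: r0:Add1,r1:Add2,r2:1,r3:7,r4:Mul1,r5:8
  c7: stall  regs: r0:Add1,r1:Add2,r2:1,r3:7,r4:Mul1,r5:8
  c8: CDB Add1=57; issue SUB r4<-Add1  regs: r0:57,r1:Add2,r2:1,r3:7,r4:Add1,r5:8
  c9: CDB Mul1=7; stall  regs: r0:57,r1:Add2,r2:1,r3:7,r4:Add1,r5:8
  c10: stall  regs: r0:57,r1:Add2,r2:1,r3:7,r4:Add1,r5:8
  c11: CDB Add2=1; issue SUB r2<-Add2  regs: r0:57,r1:1,r2:Add2,r3:7,r4:Add1,r5:8
  c12: stall  regs: r0:57,r1:1,r2:Add2,r3:7,r4:Add1,r5:8
  c13: stall  regs: r0:57,r1:1,r2:Add2,r3:7,r4:Add1,r5:8
  c14: CDB Add1=-6; issue SUB r2<-Add1  regs: r0:57,r1:1,r2:Add1,r3:7,r4:-6,r5:8
  c15: stall  regs: r0:57,r1:1,r2:Add1,r3:7,r4:-6,r5:8

STATUS = VALUE -6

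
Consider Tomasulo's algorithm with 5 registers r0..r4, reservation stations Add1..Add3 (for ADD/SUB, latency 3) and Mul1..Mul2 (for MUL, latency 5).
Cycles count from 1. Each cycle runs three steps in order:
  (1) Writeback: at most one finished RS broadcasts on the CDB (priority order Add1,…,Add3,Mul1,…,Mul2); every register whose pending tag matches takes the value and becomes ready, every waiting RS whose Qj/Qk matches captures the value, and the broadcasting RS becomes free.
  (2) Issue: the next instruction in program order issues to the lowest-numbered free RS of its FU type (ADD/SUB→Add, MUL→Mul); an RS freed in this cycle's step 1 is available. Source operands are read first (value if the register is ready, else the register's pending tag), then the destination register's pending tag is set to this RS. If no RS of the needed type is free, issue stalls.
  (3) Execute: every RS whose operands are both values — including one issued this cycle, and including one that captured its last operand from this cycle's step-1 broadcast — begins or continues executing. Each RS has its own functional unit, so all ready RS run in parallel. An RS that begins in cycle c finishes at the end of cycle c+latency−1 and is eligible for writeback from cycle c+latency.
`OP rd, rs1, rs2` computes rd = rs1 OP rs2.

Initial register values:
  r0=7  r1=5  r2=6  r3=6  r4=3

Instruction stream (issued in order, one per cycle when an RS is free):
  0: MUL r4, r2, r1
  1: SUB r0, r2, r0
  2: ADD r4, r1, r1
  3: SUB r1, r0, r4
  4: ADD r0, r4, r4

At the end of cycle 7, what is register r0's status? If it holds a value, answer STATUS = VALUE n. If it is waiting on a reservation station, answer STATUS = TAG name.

c1: issue MUL r4<-Mul1 | r0:7,r1:5,r2:6,r3:6,r4:Mul1
c2: issue SUB r0<-Add1 | r0:Add1,r1:5,r2:6,r3:6,r4:Mul1
c3: issue ADD r4<-Add2 | r0:Add1,r1:5,r2:6,r3:6,r4:Add2
c4: issue SUB r1<-Add3 | r0:Add1,r1:Add3,r2:6,r3:6,r4:Add2
c5: CDB Add1=-1; issue ADD r0<-Add1 | r0:Add1,r1:Add3,r2:6,r3:6,r4:Add2
c6: CDB Add2=10 | r0:Add1,r1:Add3,r2:6,r3:6,r4:10
c7: CDB Mul1=30 | r0:Add1,r1:Add3,r2:6,r3:6,r4:10

STATUS = TAG Add1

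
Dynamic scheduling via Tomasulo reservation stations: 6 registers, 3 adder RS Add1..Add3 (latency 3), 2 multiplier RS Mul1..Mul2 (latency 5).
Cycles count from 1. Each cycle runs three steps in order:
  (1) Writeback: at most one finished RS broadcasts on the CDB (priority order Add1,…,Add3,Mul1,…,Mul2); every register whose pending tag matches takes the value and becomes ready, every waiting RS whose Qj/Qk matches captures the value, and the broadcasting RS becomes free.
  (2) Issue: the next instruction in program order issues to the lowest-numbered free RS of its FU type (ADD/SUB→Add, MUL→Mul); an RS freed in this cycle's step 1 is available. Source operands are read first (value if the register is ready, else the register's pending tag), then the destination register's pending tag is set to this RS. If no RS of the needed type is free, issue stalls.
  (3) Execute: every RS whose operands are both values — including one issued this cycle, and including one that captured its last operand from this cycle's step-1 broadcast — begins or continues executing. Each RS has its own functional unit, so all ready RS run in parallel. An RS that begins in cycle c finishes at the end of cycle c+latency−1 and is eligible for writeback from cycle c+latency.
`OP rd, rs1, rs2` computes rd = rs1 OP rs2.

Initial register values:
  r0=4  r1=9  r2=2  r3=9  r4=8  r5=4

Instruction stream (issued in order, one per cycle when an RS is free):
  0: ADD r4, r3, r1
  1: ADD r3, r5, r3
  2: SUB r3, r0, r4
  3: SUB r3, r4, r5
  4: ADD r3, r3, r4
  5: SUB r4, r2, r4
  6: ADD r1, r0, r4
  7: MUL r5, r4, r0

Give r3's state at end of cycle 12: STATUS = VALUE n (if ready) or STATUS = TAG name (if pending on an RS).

c1: issue ADD r4<-Add1 | r0:4,r1:9,r2:2,r3:9,r4:Add1,r5:4
c2: issue ADD r3<-Add2 | r0:4,r1:9,r2:2,r3:Add2,r4:Add1,r5:4
c3: issue SUB r3<-Add3 | r0:4,r1:9,r2:2,r3:Add3,r4:Add1,r5:4
c4: CDB Add1=18; issue SUB r3<-Add1 | r0:4,r1:9,r2:2,r3:Add1,r4:18,r5:4
c5: CDB Add2=13; issue ADD r3<-Add2 | r0:4,r1:9,r2:2,r3:Add2,r4:18,r5:4
c6: stall | r0:4,r1:9,r2:2,r3:Add2,r4:18,r5:4
c7: CDB Add1=14; issue SUB r4<-Add1 | r0:4,r1:9,r2:2,r3:Add2,r4:Add1,r5:4
c8: CDB Add3=-14; issue ADD r1<-Add3 | r0:4,r1:Add3,r2:2,r3:Add2,r4:Add1,r5:4
c9: issue MUL r5<-Mul1 | r0:4,r1:Add3,r2:2,r3:Add2,r4:Add1,r5:Mul1
c10: CDB Add1=-16 | r0:4,r1:Add3,r2:2,r3:Add2,r4:-16,r5:Mul1
c11: CDB Add2=32 | r0:4,r1:Add3,r2:2,r3:32,r4:-16,r5:Mul1
c12: - | r0:4,r1:Add3,r2:2,r3:32,r4:-16,r5:Mul1

STATUS = VALUE 32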